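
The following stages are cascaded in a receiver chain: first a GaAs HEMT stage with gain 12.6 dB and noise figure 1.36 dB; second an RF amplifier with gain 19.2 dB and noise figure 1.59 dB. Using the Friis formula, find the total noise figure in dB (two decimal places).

1.44 dB

Convert to linear (a loss of L dB is a gain of −L dB): F_i = 10^(NF_i/10), G_i = 10^(G_i,dB/10)
  Stage 1: F_1 = 10^(1.36/10) = 1.368, G_1 = 10^(12.6/10) = 18.20
  Stage 2: F_2 = 10^(1.59/10) = 1.442, G_2 = 10^(19.2/10) = 83.18
Friis cascade:
  F = 1.368 + (1.442 − 1)/18.20 = 1.392
NF = 10 log₁₀(1.392) = 1.44 dB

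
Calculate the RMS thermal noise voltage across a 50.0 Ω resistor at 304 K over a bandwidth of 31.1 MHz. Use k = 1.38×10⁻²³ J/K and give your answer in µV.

5.11 µV

V_n = √(4kTRB)
4kTRB = 4 × 1.38×10⁻²³ × 304 × 5.00×10¹ × 3.11×10⁷ = 2.61×10⁻¹¹ V²
V_n = √(2.61×10⁻¹¹) = 5.11×10⁻⁶ V = 5.11 µV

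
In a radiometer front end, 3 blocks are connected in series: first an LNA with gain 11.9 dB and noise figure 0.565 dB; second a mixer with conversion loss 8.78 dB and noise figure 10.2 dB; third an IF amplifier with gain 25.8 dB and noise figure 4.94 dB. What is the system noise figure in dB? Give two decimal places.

4.45 dB

Convert to linear (a loss of L dB is a gain of −L dB): F_i = 10^(NF_i/10), G_i = 10^(G_i,dB/10)
  Stage 1: F_1 = 10^(0.565/10) = 1.139, G_1 = 10^(11.9/10) = 15.49
  Stage 2: F_2 = 10^(10.2/10) = 10.47, G_2 = 10^(−8.78/10) = 0.1324
  Stage 3: F_3 = 10^(4.94/10) = 3.119, G_3 = 10^(25.8/10) = 380.2
Friis cascade:
  F = 1.139 + (10.47 − 1)/15.49 + (3.119 − 1)/2.051 = 2.783
NF = 10 log₁₀(2.783) = 4.45 dB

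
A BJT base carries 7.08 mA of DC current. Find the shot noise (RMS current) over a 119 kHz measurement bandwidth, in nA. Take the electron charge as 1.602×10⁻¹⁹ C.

I_n = √(2qI·B)
2qI·B = 2 × 1.602×10⁻¹⁹ × 7.08×10⁻³ × 1.19×10⁵ = 2.70×10⁻¹⁶ A²
I_n = √(2.70×10⁻¹⁶) = 1.64×10⁻⁸ A = 16.4 nA

16.4 nA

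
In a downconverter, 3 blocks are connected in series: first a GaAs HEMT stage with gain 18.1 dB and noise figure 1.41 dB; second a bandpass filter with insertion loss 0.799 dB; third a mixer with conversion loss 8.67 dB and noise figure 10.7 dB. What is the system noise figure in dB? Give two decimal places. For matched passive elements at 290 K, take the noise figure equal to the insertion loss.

Convert to linear (a loss of L dB is a gain of −L dB): F_i = 10^(NF_i/10), G_i = 10^(G_i,dB/10)
  Stage 1: F_1 = 10^(1.41/10) = 1.384, G_1 = 10^(18.1/10) = 64.57
  Stage 2: F_2 = 10^(0.799/10) = 1.202, G_2 = 10^(−0.799/10) = 0.8320
  Stage 3: F_3 = 10^(10.7/10) = 11.75, G_3 = 10^(−8.67/10) = 0.1358
Friis cascade:
  F = 1.384 + (1.202 − 1)/64.57 + (11.75 − 1)/53.72 = 1.587
NF = 10 log₁₀(1.587) = 2.01 dB

2.01 dB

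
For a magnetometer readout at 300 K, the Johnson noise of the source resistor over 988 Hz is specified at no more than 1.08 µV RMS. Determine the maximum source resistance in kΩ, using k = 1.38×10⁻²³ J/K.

Johnson–Nyquist: V_n = √(4kTRB) ⇒ R = V_n² / (4kTB)
4kTB = 4 × 1.38×10⁻²³ × 300 × 9.88×10² = 1.64×10⁻¹⁷
R = (1.08×10⁻⁶)² / 1.64×10⁻¹⁷ = 7.13×10⁴ Ω = 71.3 kΩ

71.3 kΩ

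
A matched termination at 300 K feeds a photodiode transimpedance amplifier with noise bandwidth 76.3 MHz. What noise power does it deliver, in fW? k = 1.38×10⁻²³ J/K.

P_n = kTB = 1.38×10⁻²³ × 300 × 7.63×10⁷ = 3.16×10⁻¹³ W = 316 fW

316 fW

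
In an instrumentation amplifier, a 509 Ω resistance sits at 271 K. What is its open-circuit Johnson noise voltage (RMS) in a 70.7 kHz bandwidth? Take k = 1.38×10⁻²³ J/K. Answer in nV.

734 nV

V_n = √(4kTRB)
4kTRB = 4 × 1.38×10⁻²³ × 271 × 5.09×10² × 7.07×10⁴ = 5.38×10⁻¹³ V²
V_n = √(5.38×10⁻¹³) = 7.34×10⁻⁷ V = 734 nV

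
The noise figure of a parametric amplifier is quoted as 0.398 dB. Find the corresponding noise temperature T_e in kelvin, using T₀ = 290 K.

F = 10^(0.398/10) = 1.09597
T_e = (F − 1)·T₀ = (1.09597 − 1) × 290 = 27.8 K

27.8 K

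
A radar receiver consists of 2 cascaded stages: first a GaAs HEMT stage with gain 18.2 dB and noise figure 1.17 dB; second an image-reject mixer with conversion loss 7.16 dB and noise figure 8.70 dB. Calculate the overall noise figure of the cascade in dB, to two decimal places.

1.48 dB

Convert to linear (a loss of L dB is a gain of −L dB): F_i = 10^(NF_i/10), G_i = 10^(G_i,dB/10)
  Stage 1: F_1 = 10^(1.17/10) = 1.309, G_1 = 10^(18.2/10) = 66.07
  Stage 2: F_2 = 10^(8.70/10) = 7.413, G_2 = 10^(−7.16/10) = 0.1923
Friis cascade:
  F = 1.309 + (7.413 − 1)/66.07 = 1.406
NF = 10 log₁₀(1.406) = 1.48 dB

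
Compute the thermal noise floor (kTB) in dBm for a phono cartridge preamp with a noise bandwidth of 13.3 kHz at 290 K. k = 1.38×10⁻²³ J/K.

−132.7 dBm

P_n = kTB = 1.38×10⁻²³ × 290 × 1.33×10⁴ = 5.32×10⁻¹⁷ W
In dBm: 10 log₁₀(5.32×10⁻¹⁷ / 10⁻³) = −132.7 dBm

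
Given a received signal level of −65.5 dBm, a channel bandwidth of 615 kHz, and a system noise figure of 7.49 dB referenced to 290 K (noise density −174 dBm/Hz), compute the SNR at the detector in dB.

Noise floor: N = −174 + 10 log₁₀(B) + NF
10 log₁₀(6.15×10⁵) = 57.89 dB
N = −174 + 57.89 + 7.49 = −108.62 dBm
SNR = P_sig − N = −65.5 − (−108.62) = 43.12 dB → 43.1 dB

43.1 dB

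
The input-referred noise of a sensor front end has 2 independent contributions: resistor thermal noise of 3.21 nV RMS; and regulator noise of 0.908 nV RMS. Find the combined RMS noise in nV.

Uncorrelated sources add in power (mean-square): V_tot = √(ΣV_i²)
V_tot = √[(3.21×10⁻⁹)² + (9.08×10⁻¹⁰)²] = 3.34×10⁻⁹ V = 3.34 nV

3.34 nV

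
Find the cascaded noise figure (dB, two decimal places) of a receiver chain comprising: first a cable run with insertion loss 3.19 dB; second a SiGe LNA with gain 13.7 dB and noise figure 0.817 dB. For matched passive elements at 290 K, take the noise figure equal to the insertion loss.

4.01 dB

Convert to linear (a loss of L dB is a gain of −L dB): F_i = 10^(NF_i/10), G_i = 10^(G_i,dB/10)
  Stage 1: F_1 = 10^(3.19/10) = 2.084, G_1 = 10^(−3.19/10) = 0.4797
  Stage 2: F_2 = 10^(0.817/10) = 1.207, G_2 = 10^(13.7/10) = 23.44
Friis cascade:
  F = 2.084 + (1.207 − 1)/0.4797 = 2.516
NF = 10 log₁₀(2.516) = 4.01 dB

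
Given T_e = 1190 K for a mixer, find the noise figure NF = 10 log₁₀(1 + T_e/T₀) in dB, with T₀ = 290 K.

F = 1 + T_e/T₀ = 1 + 1190/290 = 5.10345
NF = 10 log₁₀(5.10345) = 7.08 dB

7.08 dB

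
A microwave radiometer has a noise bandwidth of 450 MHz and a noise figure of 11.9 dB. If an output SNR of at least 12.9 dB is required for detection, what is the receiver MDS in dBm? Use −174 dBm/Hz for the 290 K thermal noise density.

Sensitivity = −174 + 10 log₁₀(B) + NF + SNR_min
= −174 + 86.53 + 11.9 + 12.9
= −62.67 dBm → −62.7 dBm

−62.7 dBm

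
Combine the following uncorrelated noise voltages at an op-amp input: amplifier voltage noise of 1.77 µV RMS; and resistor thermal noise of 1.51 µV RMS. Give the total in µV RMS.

2.33 µV

Uncorrelated sources add in power (mean-square): V_tot = √(ΣV_i²)
V_tot = √[(1.77×10⁻⁶)² + (1.51×10⁻⁶)²] = 2.33×10⁻⁶ V = 2.33 µV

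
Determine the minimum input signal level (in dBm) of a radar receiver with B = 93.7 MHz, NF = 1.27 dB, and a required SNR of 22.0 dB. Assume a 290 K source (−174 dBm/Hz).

Sensitivity = −174 + 10 log₁₀(B) + NF + SNR_min
= −174 + 79.72 + 1.27 + 22.0
= −71.01 dBm → −71.0 dBm

−71.0 dBm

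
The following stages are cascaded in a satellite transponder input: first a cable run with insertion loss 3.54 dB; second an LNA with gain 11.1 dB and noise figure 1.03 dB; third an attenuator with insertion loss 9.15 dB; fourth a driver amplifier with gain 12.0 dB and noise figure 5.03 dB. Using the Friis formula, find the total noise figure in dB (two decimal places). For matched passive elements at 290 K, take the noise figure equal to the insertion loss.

8.62 dB

Convert to linear (a loss of L dB is a gain of −L dB): F_i = 10^(NF_i/10), G_i = 10^(G_i,dB/10)
  Stage 1: F_1 = 10^(3.54/10) = 2.259, G_1 = 10^(−3.54/10) = 0.4426
  Stage 2: F_2 = 10^(1.03/10) = 1.268, G_2 = 10^(11.1/10) = 12.88
  Stage 3: F_3 = 10^(9.15/10) = 8.222, G_3 = 10^(−9.15/10) = 0.1216
  Stage 4: F_4 = 10^(5.03/10) = 3.184, G_4 = 10^(12.0/10) = 15.85
Friis cascade:
  F = 2.259 + (1.268 − 1)/0.4426 + (8.222 − 1)/5.702 + (3.184 − 1)/0.6934 = 7.281
NF = 10 log₁₀(7.281) = 8.62 dB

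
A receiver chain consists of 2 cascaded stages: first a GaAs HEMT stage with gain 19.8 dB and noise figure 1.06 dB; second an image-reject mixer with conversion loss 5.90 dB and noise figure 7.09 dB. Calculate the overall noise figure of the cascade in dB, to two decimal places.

Convert to linear (a loss of L dB is a gain of −L dB): F_i = 10^(NF_i/10), G_i = 10^(G_i,dB/10)
  Stage 1: F_1 = 10^(1.06/10) = 1.276, G_1 = 10^(19.8/10) = 95.50
  Stage 2: F_2 = 10^(7.09/10) = 5.117, G_2 = 10^(−5.90/10) = 0.2570
Friis cascade:
  F = 1.276 + (5.117 − 1)/95.50 = 1.320
NF = 10 log₁₀(1.320) = 1.20 dB

1.20 dB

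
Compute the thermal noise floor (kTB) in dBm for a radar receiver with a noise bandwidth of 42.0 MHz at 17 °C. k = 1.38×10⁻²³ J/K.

−97.7 dBm

T = 17 °C + 273.15 = 290.15 K
P_n = kTB = 1.38×10⁻²³ × 290.15 × 4.20×10⁷ = 1.68×10⁻¹³ W
In dBm: 10 log₁₀(1.68×10⁻¹³ / 10⁻³) = −97.7 dBm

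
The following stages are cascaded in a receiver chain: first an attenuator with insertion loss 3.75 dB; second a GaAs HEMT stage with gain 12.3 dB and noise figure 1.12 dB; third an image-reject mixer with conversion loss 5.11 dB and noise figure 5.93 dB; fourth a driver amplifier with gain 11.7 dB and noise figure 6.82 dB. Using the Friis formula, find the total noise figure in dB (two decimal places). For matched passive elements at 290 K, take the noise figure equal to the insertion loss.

7.16 dB

Convert to linear (a loss of L dB is a gain of −L dB): F_i = 10^(NF_i/10), G_i = 10^(G_i,dB/10)
  Stage 1: F_1 = 10^(3.75/10) = 2.371, G_1 = 10^(−3.75/10) = 0.4217
  Stage 2: F_2 = 10^(1.12/10) = 1.294, G_2 = 10^(12.3/10) = 16.98
  Stage 3: F_3 = 10^(5.93/10) = 3.917, G_3 = 10^(−5.11/10) = 0.3083
  Stage 4: F_4 = 10^(6.82/10) = 4.808, G_4 = 10^(11.7/10) = 14.79
Friis cascade:
  F = 2.371 + (1.294 − 1)/0.4217 + (3.917 − 1)/7.161 + (4.808 − 1)/2.208 = 5.201
NF = 10 log₁₀(5.201) = 7.16 dB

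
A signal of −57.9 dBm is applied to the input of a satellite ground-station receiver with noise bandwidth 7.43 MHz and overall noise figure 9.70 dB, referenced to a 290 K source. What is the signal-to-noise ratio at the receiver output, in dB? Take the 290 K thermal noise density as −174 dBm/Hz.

37.7 dB

Noise floor: N = −174 + 10 log₁₀(B) + NF
10 log₁₀(7.43×10⁶) = 68.71 dB
N = −174 + 68.71 + 9.70 = −95.59 dBm
SNR = P_sig − N = −57.9 − (−95.59) = 37.69 dB → 37.7 dB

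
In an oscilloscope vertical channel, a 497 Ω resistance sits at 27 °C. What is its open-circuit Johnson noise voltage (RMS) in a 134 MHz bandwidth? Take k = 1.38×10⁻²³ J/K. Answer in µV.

33.2 µV

T = 27 °C + 273.15 = 300.15 K
V_n = √(4kTRB)
4kTRB = 4 × 1.38×10⁻²³ × 300.15 × 4.97×10² × 1.34×10⁸ = 1.10×10⁻⁹ V²
V_n = √(1.10×10⁻⁹) = 3.32×10⁻⁵ V = 33.2 µV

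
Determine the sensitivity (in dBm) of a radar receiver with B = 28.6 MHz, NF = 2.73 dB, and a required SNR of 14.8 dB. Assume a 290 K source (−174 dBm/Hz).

−81.9 dBm

Sensitivity = −174 + 10 log₁₀(B) + NF + SNR_min
= −174 + 74.56 + 2.73 + 14.8
= −81.91 dBm → −81.9 dBm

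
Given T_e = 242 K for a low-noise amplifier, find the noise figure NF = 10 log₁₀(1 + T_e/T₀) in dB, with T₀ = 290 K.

F = 1 + T_e/T₀ = 1 + 242/290 = 1.83448
NF = 10 log₁₀(1.83448) = 2.64 dB

2.64 dB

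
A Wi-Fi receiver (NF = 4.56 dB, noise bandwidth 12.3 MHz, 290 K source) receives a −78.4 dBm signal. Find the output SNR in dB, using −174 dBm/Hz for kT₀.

Noise floor: N = −174 + 10 log₁₀(B) + NF
10 log₁₀(1.23×10⁷) = 70.9 dB
N = −174 + 70.9 + 4.56 = −98.54 dBm
SNR = P_sig − N = −78.4 − (−98.54) = 20.14 dB → 20.1 dB

20.1 dB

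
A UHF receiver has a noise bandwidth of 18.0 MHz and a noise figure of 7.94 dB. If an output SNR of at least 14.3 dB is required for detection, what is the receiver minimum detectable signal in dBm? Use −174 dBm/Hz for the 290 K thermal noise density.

−79.2 dBm

Sensitivity = −174 + 10 log₁₀(B) + NF + SNR_min
= −174 + 72.55 + 7.94 + 14.3
= −79.21 dBm → −79.2 dBm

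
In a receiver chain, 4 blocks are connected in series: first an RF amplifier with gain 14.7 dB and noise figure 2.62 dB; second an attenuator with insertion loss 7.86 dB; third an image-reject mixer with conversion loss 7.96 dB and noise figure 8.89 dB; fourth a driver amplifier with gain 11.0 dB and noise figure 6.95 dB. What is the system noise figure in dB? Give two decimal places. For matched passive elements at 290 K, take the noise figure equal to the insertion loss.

Convert to linear (a loss of L dB is a gain of −L dB): F_i = 10^(NF_i/10), G_i = 10^(G_i,dB/10)
  Stage 1: F_1 = 10^(2.62/10) = 1.828, G_1 = 10^(14.7/10) = 29.51
  Stage 2: F_2 = 10^(7.86/10) = 6.109, G_2 = 10^(−7.86/10) = 0.1637
  Stage 3: F_3 = 10^(8.89/10) = 7.745, G_3 = 10^(−7.96/10) = 0.1600
  Stage 4: F_4 = 10^(6.95/10) = 4.955, G_4 = 10^(11.0/10) = 12.59
Friis cascade:
  F = 1.828 + (6.109 − 1)/29.51 + (7.745 − 1)/4.831 + (4.955 − 1)/0.7727 = 8.515
NF = 10 log₁₀(8.515) = 9.30 dB

9.30 dB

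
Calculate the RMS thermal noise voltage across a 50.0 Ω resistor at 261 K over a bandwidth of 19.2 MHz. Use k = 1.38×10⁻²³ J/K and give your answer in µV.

3.72 µV

V_n = √(4kTRB)
4kTRB = 4 × 1.38×10⁻²³ × 261 × 5.00×10¹ × 1.92×10⁷ = 1.38×10⁻¹¹ V²
V_n = √(1.38×10⁻¹¹) = 3.72×10⁻⁶ V = 3.72 µV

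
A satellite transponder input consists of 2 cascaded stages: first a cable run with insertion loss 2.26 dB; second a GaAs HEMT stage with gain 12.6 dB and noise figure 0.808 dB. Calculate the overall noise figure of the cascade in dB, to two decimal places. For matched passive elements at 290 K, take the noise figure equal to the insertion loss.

Convert to linear (a loss of L dB is a gain of −L dB): F_i = 10^(NF_i/10), G_i = 10^(G_i,dB/10)
  Stage 1: F_1 = 10^(2.26/10) = 1.683, G_1 = 10^(−2.26/10) = 0.5943
  Stage 2: F_2 = 10^(0.808/10) = 1.204, G_2 = 10^(12.6/10) = 18.20
Friis cascade:
  F = 1.683 + (1.204 − 1)/0.5943 = 2.027
NF = 10 log₁₀(2.027) = 3.07 dB

3.07 dB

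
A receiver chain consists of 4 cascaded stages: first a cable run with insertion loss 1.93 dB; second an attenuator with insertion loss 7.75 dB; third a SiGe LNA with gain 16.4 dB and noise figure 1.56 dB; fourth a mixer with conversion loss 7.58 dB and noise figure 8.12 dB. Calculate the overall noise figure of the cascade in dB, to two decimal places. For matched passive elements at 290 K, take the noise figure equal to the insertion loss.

11.61 dB

Convert to linear (a loss of L dB is a gain of −L dB): F_i = 10^(NF_i/10), G_i = 10^(G_i,dB/10)
  Stage 1: F_1 = 10^(1.93/10) = 1.560, G_1 = 10^(−1.93/10) = 0.6412
  Stage 2: F_2 = 10^(7.75/10) = 5.957, G_2 = 10^(−7.75/10) = 0.1679
  Stage 3: F_3 = 10^(1.56/10) = 1.432, G_3 = 10^(16.4/10) = 43.65
  Stage 4: F_4 = 10^(8.12/10) = 6.486, G_4 = 10^(−7.58/10) = 0.1746
Friis cascade:
  F = 1.560 + (5.957 − 1)/0.6412 + (1.432 − 1)/0.1076 + (6.486 − 1)/4.699 = 14.47
NF = 10 log₁₀(14.47) = 11.61 dB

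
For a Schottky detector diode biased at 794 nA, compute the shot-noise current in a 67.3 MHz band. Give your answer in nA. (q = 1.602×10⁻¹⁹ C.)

4.14 nA

I_n = √(2qI·B)
2qI·B = 2 × 1.602×10⁻¹⁹ × 7.94×10⁻⁷ × 6.73×10⁷ = 1.71×10⁻¹⁷ A²
I_n = √(1.71×10⁻¹⁷) = 4.14×10⁻⁹ A = 4.14 nA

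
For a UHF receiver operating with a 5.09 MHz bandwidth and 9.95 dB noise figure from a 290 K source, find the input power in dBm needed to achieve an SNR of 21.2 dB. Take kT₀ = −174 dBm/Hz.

−75.8 dBm

Sensitivity = −174 + 10 log₁₀(B) + NF + SNR_min
= −174 + 67.07 + 9.95 + 21.2
= −75.78 dBm → −75.8 dBm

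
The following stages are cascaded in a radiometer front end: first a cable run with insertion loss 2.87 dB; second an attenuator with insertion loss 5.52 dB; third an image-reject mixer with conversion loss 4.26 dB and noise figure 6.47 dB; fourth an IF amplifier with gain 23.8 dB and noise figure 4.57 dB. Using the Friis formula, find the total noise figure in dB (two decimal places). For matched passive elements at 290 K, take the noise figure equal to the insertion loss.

Convert to linear (a loss of L dB is a gain of −L dB): F_i = 10^(NF_i/10), G_i = 10^(G_i,dB/10)
  Stage 1: F_1 = 10^(2.87/10) = 1.936, G_1 = 10^(−2.87/10) = 0.5164
  Stage 2: F_2 = 10^(5.52/10) = 3.565, G_2 = 10^(−5.52/10) = 0.2805
  Stage 3: F_3 = 10^(6.47/10) = 4.436, G_3 = 10^(−4.26/10) = 0.3750
  Stage 4: F_4 = 10^(4.57/10) = 2.864, G_4 = 10^(23.8/10) = 239.9
Friis cascade:
  F = 1.936 + (3.565 − 1)/0.5164 + (4.436 − 1)/0.1449 + (2.864 − 1)/0.05433 = 64.93
NF = 10 log₁₀(64.93) = 18.12 dB

18.12 dB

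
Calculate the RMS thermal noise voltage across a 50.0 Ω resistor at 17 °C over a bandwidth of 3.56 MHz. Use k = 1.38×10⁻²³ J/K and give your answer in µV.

1.69 µV

T = 17 °C + 273.15 = 290.15 K
V_n = √(4kTRB)
4kTRB = 4 × 1.38×10⁻²³ × 290.15 × 5.00×10¹ × 3.56×10⁶ = 2.85×10⁻¹² V²
V_n = √(2.85×10⁻¹²) = 1.69×10⁻⁶ V = 1.69 µV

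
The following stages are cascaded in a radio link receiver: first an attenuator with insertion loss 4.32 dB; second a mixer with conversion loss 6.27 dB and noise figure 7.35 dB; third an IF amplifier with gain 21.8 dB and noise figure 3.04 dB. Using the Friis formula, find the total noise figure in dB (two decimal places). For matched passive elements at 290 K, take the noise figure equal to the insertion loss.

14.20 dB

Convert to linear (a loss of L dB is a gain of −L dB): F_i = 10^(NF_i/10), G_i = 10^(G_i,dB/10)
  Stage 1: F_1 = 10^(4.32/10) = 2.704, G_1 = 10^(−4.32/10) = 0.3698
  Stage 2: F_2 = 10^(7.35/10) = 5.433, G_2 = 10^(−6.27/10) = 0.2360
  Stage 3: F_3 = 10^(3.04/10) = 2.014, G_3 = 10^(21.8/10) = 151.4
Friis cascade:
  F = 2.704 + (5.433 − 1)/0.3698 + (2.014 − 1)/0.08730 = 26.30
NF = 10 log₁₀(26.30) = 14.20 dB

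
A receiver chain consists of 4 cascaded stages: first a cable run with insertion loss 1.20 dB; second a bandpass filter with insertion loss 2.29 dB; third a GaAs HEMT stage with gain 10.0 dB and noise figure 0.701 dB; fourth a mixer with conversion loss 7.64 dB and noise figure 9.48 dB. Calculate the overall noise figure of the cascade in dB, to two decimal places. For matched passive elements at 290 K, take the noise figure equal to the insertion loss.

6.42 dB

Convert to linear (a loss of L dB is a gain of −L dB): F_i = 10^(NF_i/10), G_i = 10^(G_i,dB/10)
  Stage 1: F_1 = 10^(1.20/10) = 1.318, G_1 = 10^(−1.20/10) = 0.7586
  Stage 2: F_2 = 10^(2.29/10) = 1.694, G_2 = 10^(−2.29/10) = 0.5902
  Stage 3: F_3 = 10^(0.701/10) = 1.175, G_3 = 10^(10.0/10) = 10.00
  Stage 4: F_4 = 10^(9.48/10) = 8.872, G_4 = 10^(−7.64/10) = 0.1722
Friis cascade:
  F = 1.318 + (1.694 − 1)/0.7586 + (1.175 − 1)/0.4477 + (8.872 − 1)/4.477 = 4.383
NF = 10 log₁₀(4.383) = 6.42 dB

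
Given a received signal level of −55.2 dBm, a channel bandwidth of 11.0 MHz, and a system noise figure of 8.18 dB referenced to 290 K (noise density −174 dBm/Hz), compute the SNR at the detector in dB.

40.2 dB

Noise floor: N = −174 + 10 log₁₀(B) + NF
10 log₁₀(1.10×10⁷) = 70.41 dB
N = −174 + 70.41 + 8.18 = −95.41 dBm
SNR = P_sig − N = −55.2 − (−95.41) = 40.21 dB → 40.2 dB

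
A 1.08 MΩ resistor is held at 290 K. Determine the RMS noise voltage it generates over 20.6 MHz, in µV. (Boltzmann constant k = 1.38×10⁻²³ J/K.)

597 µV

V_n = √(4kTRB)
4kTRB = 4 × 1.38×10⁻²³ × 290 × 1.08×10⁶ × 2.06×10⁷ = 3.56×10⁻⁷ V²
V_n = √(3.56×10⁻⁷) = 5.97×10⁻⁴ V = 597 µV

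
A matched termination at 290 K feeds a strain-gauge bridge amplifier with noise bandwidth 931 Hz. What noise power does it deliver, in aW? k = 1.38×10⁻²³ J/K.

P_n = kTB = 1.38×10⁻²³ × 290 × 9.31×10² = 3.73×10⁻¹⁸ W = 3.73 aW

3.73 aW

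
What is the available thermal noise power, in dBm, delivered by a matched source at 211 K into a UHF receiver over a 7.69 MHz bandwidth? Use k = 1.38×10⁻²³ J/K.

P_n = kTB = 1.38×10⁻²³ × 211 × 7.69×10⁶ = 2.24×10⁻¹⁴ W
In dBm: 10 log₁₀(2.24×10⁻¹⁴ / 10⁻³) = −106.5 dBm

−106.5 dBm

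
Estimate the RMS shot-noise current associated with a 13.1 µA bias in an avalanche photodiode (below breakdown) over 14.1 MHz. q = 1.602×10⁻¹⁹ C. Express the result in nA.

7.69 nA

I_n = √(2qI·B)
2qI·B = 2 × 1.602×10⁻¹⁹ × 1.31×10⁻⁵ × 1.41×10⁷ = 5.92×10⁻¹⁷ A²
I_n = √(5.92×10⁻¹⁷) = 7.69×10⁻⁹ A = 7.69 nA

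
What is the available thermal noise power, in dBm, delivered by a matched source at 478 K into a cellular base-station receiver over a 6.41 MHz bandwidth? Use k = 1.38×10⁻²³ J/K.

P_n = kTB = 1.38×10⁻²³ × 478 × 6.41×10⁶ = 4.23×10⁻¹⁴ W
In dBm: 10 log₁₀(4.23×10⁻¹⁴ / 10⁻³) = −103.7 dBm

−103.7 dBm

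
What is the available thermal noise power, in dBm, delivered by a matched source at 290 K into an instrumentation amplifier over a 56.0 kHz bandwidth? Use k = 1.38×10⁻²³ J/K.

P_n = kTB = 1.38×10⁻²³ × 290 × 5.60×10⁴ = 2.24×10⁻¹⁶ W
In dBm: 10 log₁₀(2.24×10⁻¹⁶ / 10⁻³) = −126.5 dBm

−126.5 dBm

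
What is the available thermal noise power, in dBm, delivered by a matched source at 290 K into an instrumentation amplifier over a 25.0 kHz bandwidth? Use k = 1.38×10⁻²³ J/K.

P_n = kTB = 1.38×10⁻²³ × 290 × 2.50×10⁴ = 1.00×10⁻¹⁶ W
In dBm: 10 log₁₀(1.00×10⁻¹⁶ / 10⁻³) = −130.0 dBm

−130.0 dBm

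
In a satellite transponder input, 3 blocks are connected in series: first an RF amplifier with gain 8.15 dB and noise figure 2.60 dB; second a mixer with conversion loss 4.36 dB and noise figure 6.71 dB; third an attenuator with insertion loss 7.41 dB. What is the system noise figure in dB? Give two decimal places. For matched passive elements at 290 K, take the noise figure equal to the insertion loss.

6.30 dB

Convert to linear (a loss of L dB is a gain of −L dB): F_i = 10^(NF_i/10), G_i = 10^(G_i,dB/10)
  Stage 1: F_1 = 10^(2.60/10) = 1.820, G_1 = 10^(8.15/10) = 6.531
  Stage 2: F_2 = 10^(6.71/10) = 4.688, G_2 = 10^(−4.36/10) = 0.3664
  Stage 3: F_3 = 10^(7.41/10) = 5.508, G_3 = 10^(−7.41/10) = 0.1816
Friis cascade:
  F = 1.820 + (4.688 − 1)/6.531 + (5.508 − 1)/2.393 = 4.268
NF = 10 log₁₀(4.268) = 6.30 dB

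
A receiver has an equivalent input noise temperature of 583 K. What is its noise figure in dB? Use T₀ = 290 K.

F = 1 + T_e/T₀ = 1 + 583/290 = 3.01034
NF = 10 log₁₀(3.01034) = 4.79 dB

4.79 dB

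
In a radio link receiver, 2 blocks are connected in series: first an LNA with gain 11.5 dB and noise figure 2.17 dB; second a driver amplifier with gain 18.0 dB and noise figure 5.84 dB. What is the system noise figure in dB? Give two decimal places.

Convert to linear (a loss of L dB is a gain of −L dB): F_i = 10^(NF_i/10), G_i = 10^(G_i,dB/10)
  Stage 1: F_1 = 10^(2.17/10) = 1.648, G_1 = 10^(11.5/10) = 14.13
  Stage 2: F_2 = 10^(5.84/10) = 3.837, G_2 = 10^(18.0/10) = 63.10
Friis cascade:
  F = 1.648 + (3.837 − 1)/14.13 = 1.849
NF = 10 log₁₀(1.849) = 2.67 dB

2.67 dB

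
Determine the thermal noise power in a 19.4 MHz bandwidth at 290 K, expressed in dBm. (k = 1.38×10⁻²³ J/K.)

−101.1 dBm

P_n = kTB = 1.38×10⁻²³ × 290 × 1.94×10⁷ = 7.76×10⁻¹⁴ W
In dBm: 10 log₁₀(7.76×10⁻¹⁴ / 10⁻³) = −101.1 dBm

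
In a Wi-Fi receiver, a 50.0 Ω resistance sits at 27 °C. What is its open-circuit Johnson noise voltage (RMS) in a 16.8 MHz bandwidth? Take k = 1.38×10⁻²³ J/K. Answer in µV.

3.73 µV

T = 27 °C + 273.15 = 300.15 K
V_n = √(4kTRB)
4kTRB = 4 × 1.38×10⁻²³ × 300.15 × 5.00×10¹ × 1.68×10⁷ = 1.39×10⁻¹¹ V²
V_n = √(1.39×10⁻¹¹) = 3.73×10⁻⁶ V = 3.73 µV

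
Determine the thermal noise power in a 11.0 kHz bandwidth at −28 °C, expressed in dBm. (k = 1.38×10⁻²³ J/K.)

T = −28 °C + 273.15 = 245.15 K
P_n = kTB = 1.38×10⁻²³ × 245.15 × 1.10×10⁴ = 3.72×10⁻¹⁷ W
In dBm: 10 log₁₀(3.72×10⁻¹⁷ / 10⁻³) = −134.3 dBm

−134.3 dBm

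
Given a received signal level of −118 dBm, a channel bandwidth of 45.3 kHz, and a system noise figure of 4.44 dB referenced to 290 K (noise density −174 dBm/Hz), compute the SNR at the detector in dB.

Noise floor: N = −174 + 10 log₁₀(B) + NF
10 log₁₀(4.53×10⁴) = 46.56 dB
N = −174 + 46.56 + 4.44 = −123.00 dBm
SNR = P_sig − N = −118 − (−123.00) = 5.00 dB → 5.0 dB

5.0 dB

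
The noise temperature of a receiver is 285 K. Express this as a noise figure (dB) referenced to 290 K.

2.97 dB

F = 1 + T_e/T₀ = 1 + 285/290 = 1.98276
NF = 10 log₁₀(1.98276) = 2.97 dB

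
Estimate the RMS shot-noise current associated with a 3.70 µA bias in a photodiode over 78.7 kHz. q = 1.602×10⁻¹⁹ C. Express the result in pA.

305 pA

I_n = √(2qI·B)
2qI·B = 2 × 1.602×10⁻¹⁹ × 3.70×10⁻⁶ × 7.87×10⁴ = 9.33×10⁻²⁰ A²
I_n = √(9.33×10⁻²⁰) = 3.05×10⁻¹⁰ A = 305 pA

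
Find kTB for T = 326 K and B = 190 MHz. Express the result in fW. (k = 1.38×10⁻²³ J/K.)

P_n = kTB = 1.38×10⁻²³ × 326 × 1.90×10⁸ = 8.55×10⁻¹³ W = 855 fW

855 fW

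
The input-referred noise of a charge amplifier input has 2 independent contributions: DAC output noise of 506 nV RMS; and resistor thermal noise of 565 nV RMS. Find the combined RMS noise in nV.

758 nV

Uncorrelated sources add in power (mean-square): V_tot = √(ΣV_i²)
V_tot = √[(5.06×10⁻⁷)² + (5.65×10⁻⁷)²] = 7.58×10⁻⁷ V = 758 nV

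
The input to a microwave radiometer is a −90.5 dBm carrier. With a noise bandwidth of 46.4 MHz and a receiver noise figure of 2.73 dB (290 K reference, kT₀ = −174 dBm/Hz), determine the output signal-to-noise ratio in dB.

4.1 dB

Noise floor: N = −174 + 10 log₁₀(B) + NF
10 log₁₀(4.64×10⁷) = 76.67 dB
N = −174 + 76.67 + 2.73 = −94.60 dBm
SNR = P_sig − N = −90.5 − (−94.60) = 4.10 dB → 4.1 dB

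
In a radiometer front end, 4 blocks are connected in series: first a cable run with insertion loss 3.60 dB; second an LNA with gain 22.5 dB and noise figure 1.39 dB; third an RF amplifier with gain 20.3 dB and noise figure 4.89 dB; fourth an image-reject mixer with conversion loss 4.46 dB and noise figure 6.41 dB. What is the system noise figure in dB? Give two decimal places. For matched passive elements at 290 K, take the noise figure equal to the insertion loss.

Convert to linear (a loss of L dB is a gain of −L dB): F_i = 10^(NF_i/10), G_i = 10^(G_i,dB/10)
  Stage 1: F_1 = 10^(3.60/10) = 2.291, G_1 = 10^(−3.60/10) = 0.4365
  Stage 2: F_2 = 10^(1.39/10) = 1.377, G_2 = 10^(22.5/10) = 177.8
  Stage 3: F_3 = 10^(4.89/10) = 3.083, G_3 = 10^(20.3/10) = 107.2
  Stage 4: F_4 = 10^(6.41/10) = 4.375, G_4 = 10^(−4.46/10) = 0.3581
Friis cascade:
  F = 2.291 + (1.377 − 1)/0.4365 + (3.083 − 1)/77.62 + (4.375 − 1)/8318 = 3.182
NF = 10 log₁₀(3.182) = 5.03 dB

5.03 dB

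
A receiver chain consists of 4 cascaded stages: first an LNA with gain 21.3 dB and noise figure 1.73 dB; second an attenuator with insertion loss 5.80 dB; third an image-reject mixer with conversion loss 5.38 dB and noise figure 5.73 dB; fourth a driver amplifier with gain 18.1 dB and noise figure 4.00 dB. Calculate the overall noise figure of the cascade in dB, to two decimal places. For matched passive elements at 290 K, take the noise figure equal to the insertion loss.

Convert to linear (a loss of L dB is a gain of −L dB): F_i = 10^(NF_i/10), G_i = 10^(G_i,dB/10)
  Stage 1: F_1 = 10^(1.73/10) = 1.489, G_1 = 10^(21.3/10) = 134.9
  Stage 2: F_2 = 10^(5.80/10) = 3.802, G_2 = 10^(−5.80/10) = 0.2630
  Stage 3: F_3 = 10^(5.73/10) = 3.741, G_3 = 10^(−5.38/10) = 0.2897
  Stage 4: F_4 = 10^(4.00/10) = 2.512, G_4 = 10^(18.1/10) = 64.57
Friis cascade:
  F = 1.489 + (3.802 − 1)/134.9 + (3.741 − 1)/35.48 + (2.512 − 1)/10.28 = 1.734
NF = 10 log₁₀(1.734) = 2.39 dB

2.39 dB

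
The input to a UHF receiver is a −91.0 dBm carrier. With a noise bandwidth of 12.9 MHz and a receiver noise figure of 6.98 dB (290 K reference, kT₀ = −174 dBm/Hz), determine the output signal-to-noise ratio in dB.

4.9 dB

Noise floor: N = −174 + 10 log₁₀(B) + NF
10 log₁₀(1.29×10⁷) = 71.11 dB
N = −174 + 71.11 + 6.98 = −95.91 dBm
SNR = P_sig − N = −91.0 − (−95.91) = 4.91 dB → 4.9 dB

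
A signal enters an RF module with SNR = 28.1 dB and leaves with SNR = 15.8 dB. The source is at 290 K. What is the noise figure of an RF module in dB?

12.3 dB

NF (dB) = SNR_in(dB) − SNR_out(dB) when the source is at T₀
NF = 28.1 − 15.8 = 12.3 dB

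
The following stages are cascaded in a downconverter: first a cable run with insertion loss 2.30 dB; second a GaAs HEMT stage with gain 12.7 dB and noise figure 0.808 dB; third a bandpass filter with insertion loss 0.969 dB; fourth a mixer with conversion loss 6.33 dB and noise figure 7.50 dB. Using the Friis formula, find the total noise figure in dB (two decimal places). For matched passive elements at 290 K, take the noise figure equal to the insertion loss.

4.14 dB

Convert to linear (a loss of L dB is a gain of −L dB): F_i = 10^(NF_i/10), G_i = 10^(G_i,dB/10)
  Stage 1: F_1 = 10^(2.30/10) = 1.698, G_1 = 10^(−2.30/10) = 0.5888
  Stage 2: F_2 = 10^(0.808/10) = 1.204, G_2 = 10^(12.7/10) = 18.62
  Stage 3: F_3 = 10^(0.969/10) = 1.250, G_3 = 10^(−0.969/10) = 0.8000
  Stage 4: F_4 = 10^(7.50/10) = 5.623, G_4 = 10^(−6.33/10) = 0.2328
Friis cascade:
  F = 1.698 + (1.204 − 1)/0.5888 + (1.250 − 1)/10.96 + (5.623 − 1)/8.772 = 2.595
NF = 10 log₁₀(2.595) = 4.14 dB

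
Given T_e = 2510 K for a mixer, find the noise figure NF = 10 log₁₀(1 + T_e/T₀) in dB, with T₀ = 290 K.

F = 1 + T_e/T₀ = 1 + 2510/290 = 9.65517
NF = 10 log₁₀(9.65517) = 9.85 dB

9.85 dB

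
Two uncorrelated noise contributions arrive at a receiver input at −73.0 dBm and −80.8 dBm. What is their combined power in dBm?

Convert to linear, add, convert back:
P₁ = 5.01×10⁻¹¹ W, P₂ = 8.32×10⁻¹² W
P_tot = 5.84×10⁻¹¹ W → 10 log₁₀(P_tot / 10⁻³) = −72.3 dBm

−72.3 dBm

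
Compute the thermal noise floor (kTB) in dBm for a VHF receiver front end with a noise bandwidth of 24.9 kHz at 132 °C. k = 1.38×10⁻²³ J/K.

−128.6 dBm

T = 132 °C + 273.15 = 405.15 K
P_n = kTB = 1.38×10⁻²³ × 405.15 × 2.49×10⁴ = 1.39×10⁻¹⁶ W
In dBm: 10 log₁₀(1.39×10⁻¹⁶ / 10⁻³) = −128.6 dBm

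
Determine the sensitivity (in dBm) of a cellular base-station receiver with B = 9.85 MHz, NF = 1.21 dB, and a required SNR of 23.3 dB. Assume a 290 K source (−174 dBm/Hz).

−79.6 dBm

Sensitivity = −174 + 10 log₁₀(B) + NF + SNR_min
= −174 + 69.93 + 1.21 + 23.3
= −79.56 dBm → −79.6 dBm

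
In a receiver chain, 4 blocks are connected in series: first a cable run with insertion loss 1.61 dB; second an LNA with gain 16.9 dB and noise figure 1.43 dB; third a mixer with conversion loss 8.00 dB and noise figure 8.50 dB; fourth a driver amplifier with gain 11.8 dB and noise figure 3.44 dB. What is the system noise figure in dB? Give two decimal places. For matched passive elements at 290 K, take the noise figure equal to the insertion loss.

3.84 dB

Convert to linear (a loss of L dB is a gain of −L dB): F_i = 10^(NF_i/10), G_i = 10^(G_i,dB/10)
  Stage 1: F_1 = 10^(1.61/10) = 1.449, G_1 = 10^(−1.61/10) = 0.6902
  Stage 2: F_2 = 10^(1.43/10) = 1.390, G_2 = 10^(16.9/10) = 48.98
  Stage 3: F_3 = 10^(8.50/10) = 7.079, G_3 = 10^(−8.00/10) = 0.1585
  Stage 4: F_4 = 10^(3.44/10) = 2.208, G_4 = 10^(11.8/10) = 15.14
Friis cascade:
  F = 1.449 + (1.390 − 1)/0.6902 + (7.079 − 1)/33.81 + (2.208 − 1)/5.358 = 2.419
NF = 10 log₁₀(2.419) = 3.84 dB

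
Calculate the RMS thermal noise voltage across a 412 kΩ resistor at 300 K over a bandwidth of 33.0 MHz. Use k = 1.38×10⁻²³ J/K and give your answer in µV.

474 µV

V_n = √(4kTRB)
4kTRB = 4 × 1.38×10⁻²³ × 300 × 4.12×10⁵ × 3.30×10⁷ = 2.25×10⁻⁷ V²
V_n = √(2.25×10⁻⁷) = 4.74×10⁻⁴ V = 474 µV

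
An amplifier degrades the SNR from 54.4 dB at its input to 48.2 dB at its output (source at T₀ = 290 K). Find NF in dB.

6.2 dB

NF (dB) = SNR_in(dB) − SNR_out(dB) when the source is at T₀
NF = 54.4 − 48.2 = 6.2 dB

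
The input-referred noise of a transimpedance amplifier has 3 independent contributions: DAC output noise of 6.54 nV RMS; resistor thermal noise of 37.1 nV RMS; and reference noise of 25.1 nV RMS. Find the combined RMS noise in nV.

Uncorrelated sources add in power (mean-square): V_tot = √(ΣV_i²)
V_tot = √[(6.54×10⁻⁹)² + (3.71×10⁻⁸)² + (2.51×10⁻⁸)²] = 4.53×10⁻⁸ V = 45.3 nV

45.3 nV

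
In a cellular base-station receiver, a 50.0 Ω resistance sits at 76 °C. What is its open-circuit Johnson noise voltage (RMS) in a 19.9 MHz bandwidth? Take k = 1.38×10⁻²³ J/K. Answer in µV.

4.38 µV

T = 76 °C + 273.15 = 349.15 K
V_n = √(4kTRB)
4kTRB = 4 × 1.38×10⁻²³ × 349.15 × 5.00×10¹ × 1.99×10⁷ = 1.92×10⁻¹¹ V²
V_n = √(1.92×10⁻¹¹) = 4.38×10⁻⁶ V = 4.38 µV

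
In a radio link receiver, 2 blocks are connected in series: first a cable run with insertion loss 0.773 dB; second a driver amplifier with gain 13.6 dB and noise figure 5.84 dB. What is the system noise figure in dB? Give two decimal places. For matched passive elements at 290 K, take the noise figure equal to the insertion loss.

Convert to linear (a loss of L dB is a gain of −L dB): F_i = 10^(NF_i/10), G_i = 10^(G_i,dB/10)
  Stage 1: F_1 = 10^(0.773/10) = 1.195, G_1 = 10^(−0.773/10) = 0.8370
  Stage 2: F_2 = 10^(5.84/10) = 3.837, G_2 = 10^(13.6/10) = 22.91
Friis cascade:
  F = 1.195 + (3.837 − 1)/0.8370 = 4.585
NF = 10 log₁₀(4.585) = 6.61 dB

6.61 dB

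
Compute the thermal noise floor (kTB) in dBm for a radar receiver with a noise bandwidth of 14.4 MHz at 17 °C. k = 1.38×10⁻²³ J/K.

T = 17 °C + 273.15 = 290.15 K
P_n = kTB = 1.38×10⁻²³ × 290.15 × 1.44×10⁷ = 5.77×10⁻¹⁴ W
In dBm: 10 log₁₀(5.77×10⁻¹⁴ / 10⁻³) = −102.4 dBm

−102.4 dBm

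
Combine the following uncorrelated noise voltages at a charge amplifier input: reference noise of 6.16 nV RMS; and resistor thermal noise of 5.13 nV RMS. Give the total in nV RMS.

Uncorrelated sources add in power (mean-square): V_tot = √(ΣV_i²)
V_tot = √[(6.16×10⁻⁹)² + (5.13×10⁻⁹)²] = 8.02×10⁻⁹ V = 8.02 nV

8.02 nV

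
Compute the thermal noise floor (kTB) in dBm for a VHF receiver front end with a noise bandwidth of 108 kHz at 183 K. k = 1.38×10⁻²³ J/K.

−125.6 dBm

P_n = kTB = 1.38×10⁻²³ × 183 × 1.08×10⁵ = 2.73×10⁻¹⁶ W
In dBm: 10 log₁₀(2.73×10⁻¹⁶ / 10⁻³) = −125.6 dBm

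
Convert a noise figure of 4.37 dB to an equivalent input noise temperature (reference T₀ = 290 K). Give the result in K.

F = 10^(4.37/10) = 2.73527
T_e = (F − 1)·T₀ = (2.73527 − 1) × 290 = 503 K

503 K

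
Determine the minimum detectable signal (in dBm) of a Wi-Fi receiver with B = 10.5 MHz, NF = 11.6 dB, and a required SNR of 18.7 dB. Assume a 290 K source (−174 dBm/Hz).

Sensitivity = −174 + 10 log₁₀(B) + NF + SNR_min
= −174 + 70.21 + 11.6 + 18.7
= −73.49 dBm → −73.5 dBm

−73.5 dBm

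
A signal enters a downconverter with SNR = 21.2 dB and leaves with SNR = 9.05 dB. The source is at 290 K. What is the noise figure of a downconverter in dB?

NF (dB) = SNR_in(dB) − SNR_out(dB) when the source is at T₀
NF = 21.2 − 9.05 = 12.15 dB

12.15 dB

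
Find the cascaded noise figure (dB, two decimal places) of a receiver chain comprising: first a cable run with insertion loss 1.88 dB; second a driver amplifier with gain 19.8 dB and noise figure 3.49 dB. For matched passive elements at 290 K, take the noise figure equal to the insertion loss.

Convert to linear (a loss of L dB is a gain of −L dB): F_i = 10^(NF_i/10), G_i = 10^(G_i,dB/10)
  Stage 1: F_1 = 10^(1.88/10) = 1.542, G_1 = 10^(−1.88/10) = 0.6486
  Stage 2: F_2 = 10^(3.49/10) = 2.234, G_2 = 10^(19.8/10) = 95.50
Friis cascade:
  F = 1.542 + (2.234 − 1)/0.6486 = 3.443
NF = 10 log₁₀(3.443) = 5.37 dB

5.37 dB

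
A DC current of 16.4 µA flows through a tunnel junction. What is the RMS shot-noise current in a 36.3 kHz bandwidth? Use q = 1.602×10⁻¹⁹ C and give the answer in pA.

I_n = √(2qI·B)
2qI·B = 2 × 1.602×10⁻¹⁹ × 1.64×10⁻⁵ × 3.63×10⁴ = 1.91×10⁻¹⁹ A²
I_n = √(1.91×10⁻¹⁹) = 4.37×10⁻¹⁰ A = 437 pA

437 pA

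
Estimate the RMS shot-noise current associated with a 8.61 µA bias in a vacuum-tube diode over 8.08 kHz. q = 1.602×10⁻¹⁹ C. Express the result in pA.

149 pA

I_n = √(2qI·B)
2qI·B = 2 × 1.602×10⁻¹⁹ × 8.61×10⁻⁶ × 8.08×10³ = 2.23×10⁻²⁰ A²
I_n = √(2.23×10⁻²⁰) = 1.49×10⁻¹⁰ A = 149 pA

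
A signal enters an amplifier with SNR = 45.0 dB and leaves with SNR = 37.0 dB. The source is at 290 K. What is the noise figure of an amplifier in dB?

NF (dB) = SNR_in(dB) − SNR_out(dB) when the source is at T₀
NF = 45.0 − 37.0 = 8.0 dB

8.0 dB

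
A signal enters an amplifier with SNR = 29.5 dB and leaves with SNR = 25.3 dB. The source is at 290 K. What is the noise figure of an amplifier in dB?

NF (dB) = SNR_in(dB) − SNR_out(dB) when the source is at T₀
NF = 29.5 − 25.3 = 4.2 dB

4.2 dB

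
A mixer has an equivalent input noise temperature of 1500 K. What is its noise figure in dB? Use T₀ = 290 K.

F = 1 + T_e/T₀ = 1 + 1500/290 = 6.17241
NF = 10 log₁₀(6.17241) = 7.90 dB

7.90 dB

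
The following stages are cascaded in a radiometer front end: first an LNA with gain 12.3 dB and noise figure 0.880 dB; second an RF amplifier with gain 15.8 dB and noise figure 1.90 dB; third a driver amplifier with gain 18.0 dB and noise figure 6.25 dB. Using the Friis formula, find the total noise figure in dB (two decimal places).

1.01 dB

Convert to linear (a loss of L dB is a gain of −L dB): F_i = 10^(NF_i/10), G_i = 10^(G_i,dB/10)
  Stage 1: F_1 = 10^(0.880/10) = 1.225, G_1 = 10^(12.3/10) = 16.98
  Stage 2: F_2 = 10^(1.90/10) = 1.549, G_2 = 10^(15.8/10) = 38.02
  Stage 3: F_3 = 10^(6.25/10) = 4.217, G_3 = 10^(18.0/10) = 63.10
Friis cascade:
  F = 1.225 + (1.549 − 1)/16.98 + (4.217 − 1)/645.7 = 1.262
NF = 10 log₁₀(1.262) = 1.01 dB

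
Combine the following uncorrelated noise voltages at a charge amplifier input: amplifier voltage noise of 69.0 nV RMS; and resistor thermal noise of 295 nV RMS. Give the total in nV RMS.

303 nV

Uncorrelated sources add in power (mean-square): V_tot = √(ΣV_i²)
V_tot = √[(6.90×10⁻⁸)² + (2.95×10⁻⁷)²] = 3.03×10⁻⁷ V = 303 nV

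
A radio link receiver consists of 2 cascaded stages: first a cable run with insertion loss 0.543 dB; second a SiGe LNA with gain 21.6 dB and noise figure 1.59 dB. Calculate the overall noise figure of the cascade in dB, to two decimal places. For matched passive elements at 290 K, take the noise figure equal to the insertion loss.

Convert to linear (a loss of L dB is a gain of −L dB): F_i = 10^(NF_i/10), G_i = 10^(G_i,dB/10)
  Stage 1: F_1 = 10^(0.543/10) = 1.133, G_1 = 10^(−0.543/10) = 0.8825
  Stage 2: F_2 = 10^(1.59/10) = 1.442, G_2 = 10^(21.6/10) = 144.5
Friis cascade:
  F = 1.133 + (1.442 − 1)/0.8825 = 1.634
NF = 10 log₁₀(1.634) = 2.13 dB

2.13 dB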